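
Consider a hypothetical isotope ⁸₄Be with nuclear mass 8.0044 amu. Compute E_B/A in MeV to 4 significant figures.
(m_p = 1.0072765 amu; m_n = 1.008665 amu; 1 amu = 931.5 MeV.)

6.912 MeV/nucleon

With 4 protons and 4 neutrons (A = 8):
Σm = 4·m_p + 4·m_n = 4.0291060 + 4.034660 = 8.0637660 amu
Mass defect Δm = 8.0637660 − 8.0044 = 0.0593660 amu
Converting to energy: 0.0593660 amu × 931.5 MeV/amu = 55.2994 MeV
BE/A = 55.2994 MeV / 8 = 6.912 MeV/nucleon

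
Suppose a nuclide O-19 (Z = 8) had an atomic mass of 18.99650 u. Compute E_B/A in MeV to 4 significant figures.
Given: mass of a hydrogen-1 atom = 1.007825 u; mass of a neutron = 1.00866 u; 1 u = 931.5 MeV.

Z = 8, so N = A − Z = 19 − 8 = 11.
Total constituent mass: 8 × 1.007825 + 11 × 1.00866 = 19.157860 u
Δm = 19.157860 − 18.99650 = 0.161360 u
Binding energy = Δm·c² = 0.161360 × 931.5 MeV/u = 150.307 MeV
Dividing by A = 19 gives 7.911 MeV per nucleon.

7.911 MeV/nucleon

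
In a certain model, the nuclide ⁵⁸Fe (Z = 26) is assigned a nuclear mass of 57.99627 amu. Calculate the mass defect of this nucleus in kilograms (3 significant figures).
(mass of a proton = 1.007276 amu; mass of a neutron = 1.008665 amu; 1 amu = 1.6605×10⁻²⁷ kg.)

Total constituent mass: 26 × 1.007276 + 32 × 1.008665 = 58.466456 amu
The mass defect is 58.466456 − 57.99627 = 0.470186 amu.
In SI units: 0.470186 amu × 1.6605×10⁻²⁷ kg/amu = 7.8074e-28 kg

7.81e-28 kg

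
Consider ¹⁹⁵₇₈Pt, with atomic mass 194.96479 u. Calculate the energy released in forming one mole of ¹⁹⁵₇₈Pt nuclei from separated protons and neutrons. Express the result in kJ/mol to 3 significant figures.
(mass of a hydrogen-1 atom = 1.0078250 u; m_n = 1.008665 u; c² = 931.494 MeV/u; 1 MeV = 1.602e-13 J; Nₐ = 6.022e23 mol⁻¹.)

1.49e+11 kJ/mol

Σm = 78·m(¹H) + 117·m_n = 78.6103500 + 118.013805 = 196.6241550 u
The mass defect is 196.6241550 − 194.96479 = 1.6593650 u.
Binding energy = Δm·c² = 1.6593650 × 931.494 MeV/u = 1545.69 MeV
Per nucleus in joules: 1545.69 MeV × 1.602e-13 J/MeV = 2.4762e-10 J
Per mole: 2.4762e-10 J × 6.022e23 mol⁻¹ = 1.4912e+14 J/mol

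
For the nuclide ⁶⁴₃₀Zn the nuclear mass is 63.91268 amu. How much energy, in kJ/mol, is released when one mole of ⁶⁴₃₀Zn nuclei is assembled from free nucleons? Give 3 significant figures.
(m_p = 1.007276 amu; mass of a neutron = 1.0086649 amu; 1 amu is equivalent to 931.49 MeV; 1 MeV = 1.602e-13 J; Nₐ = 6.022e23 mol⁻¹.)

Z = 30, so N = A − Z = 64 − 30 = 34.
Mass of separated nucleons = 30(1.007276) + 34(1.0086649) = 30.218280 + 34.2946066 = 64.5128866 amu
Δm = 64.5128866 − 63.91268 = 0.6002066 amu
Binding energy = Δm·c² = 0.6002066 × 931.49 MeV/amu = 559.086 MeV
Per nucleus in joules: 559.086 MeV × 1.602e-13 J/MeV = 8.9566e-11 J
Per mole: 8.9566e-11 J × 6.022e23 mol⁻¹ = 5.3937e+13 J/mol

5.39e+10 kJ/mol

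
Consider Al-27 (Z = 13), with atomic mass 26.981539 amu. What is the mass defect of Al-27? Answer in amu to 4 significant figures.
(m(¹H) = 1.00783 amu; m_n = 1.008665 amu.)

Σm = 13·m(¹H) + 14·m_n = 13.10179 + 14.121310 = 27.223100 amu
Δm = 27.223100 − 26.981539 = 0.241561 amu

0.2416 amu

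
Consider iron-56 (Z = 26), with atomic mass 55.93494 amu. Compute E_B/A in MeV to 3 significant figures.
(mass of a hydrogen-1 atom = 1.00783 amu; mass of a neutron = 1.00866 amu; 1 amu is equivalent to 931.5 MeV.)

With 26 protons and 30 neutrons (A = 56):
Σm = 26·m(¹H) + 30·m_n = 26.20358 + 30.25980 = 56.46338 amu
Δm = 56.46338 − 55.93494 = 0.52844 amu
E_B = 0.52844 × 931.5 = 492.242 MeV
BE/A = 492.242 MeV / 56 = 8.790 MeV/nucleon

8.79 MeV/nucleon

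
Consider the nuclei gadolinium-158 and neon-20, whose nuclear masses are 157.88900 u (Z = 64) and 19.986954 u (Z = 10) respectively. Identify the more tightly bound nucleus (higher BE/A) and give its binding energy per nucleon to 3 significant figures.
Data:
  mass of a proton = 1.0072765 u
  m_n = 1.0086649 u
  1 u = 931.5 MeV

gadolinium-158: Σm = 64(1.0072765) + 94(1.0086649) = 159.2801966 u; Δm = 1.3911966 u; E_B = 1295.9 MeV; E_B/A = 8.202 MeV
neon-20: Σm = 10(1.0072765) + 10(1.0086649) = 20.1594140 u; Δm = 0.1724600 u; E_B = 160.646 MeV; E_B/A = 8.032 MeV
gadolinium-158 has the higher binding energy per nucleon, so it is the more tightly bound nucleus.

gadolinium-158; 8.20 MeV/nucleon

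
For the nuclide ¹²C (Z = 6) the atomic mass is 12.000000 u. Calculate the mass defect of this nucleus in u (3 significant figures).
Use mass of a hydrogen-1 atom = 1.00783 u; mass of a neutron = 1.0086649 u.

0.0990 u

Z = 6, so N = A − Z = 12 − 6 = 6.
Total constituent mass: 6 × 1.00783 + 6 × 1.0086649 = 12.0989694 u
Δm = 12.0989694 − 12.000000 = 0.0989694 u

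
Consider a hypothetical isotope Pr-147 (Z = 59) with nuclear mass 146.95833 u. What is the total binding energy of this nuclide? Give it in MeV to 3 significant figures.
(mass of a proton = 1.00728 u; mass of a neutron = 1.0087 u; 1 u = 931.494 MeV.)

1150 MeV

Z = 59, so N = A − Z = 147 − 59 = 88.
Σm = 59·m_p + 88·m_n = 59.42952 + 88.7656 = 148.19512 u
Mass defect Δm = 148.19512 − 146.95833 = 1.23679 u
Binding energy = Δm·c² = 1.23679 × 931.494 MeV/u = 1152.06 MeV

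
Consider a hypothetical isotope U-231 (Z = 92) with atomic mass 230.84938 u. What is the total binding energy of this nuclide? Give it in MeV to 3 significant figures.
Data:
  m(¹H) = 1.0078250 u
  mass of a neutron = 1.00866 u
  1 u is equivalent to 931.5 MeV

The nucleus contains 92 protons and 231 − 92 = 139 neutrons.
Σm = 92·m(¹H) + 139·m_n = 92.7199000 + 140.20374 = 232.9236400 u
Mass defect Δm = 232.9236400 − 230.84938 = 2.0742600 u
Binding energy = Δm·c² = 2.0742600 × 931.5 MeV/u = 1932.17 MeV

1930 MeV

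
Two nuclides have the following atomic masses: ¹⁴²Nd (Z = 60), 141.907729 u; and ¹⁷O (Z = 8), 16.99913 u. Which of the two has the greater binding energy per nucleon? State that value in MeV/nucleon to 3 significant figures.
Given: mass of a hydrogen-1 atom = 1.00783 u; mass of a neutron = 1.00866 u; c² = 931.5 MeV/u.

¹⁴²Nd: Σm = 60(1.00783) + 82(1.00866) = 143.17992 u; Δm = 1.272191 u; E_B = 1185.0 MeV; E_B/A = 8.345 MeV
¹⁷O: Σm = 8(1.00783) + 9(1.00866) = 17.14058 u; Δm = 0.14145 u; E_B = 131.76 MeV; E_B/A = 7.751 MeV
¹⁴²Nd has the higher binding energy per nucleon, so it is the more tightly bound nucleus.

¹⁴²Nd; 8.35 MeV/nucleon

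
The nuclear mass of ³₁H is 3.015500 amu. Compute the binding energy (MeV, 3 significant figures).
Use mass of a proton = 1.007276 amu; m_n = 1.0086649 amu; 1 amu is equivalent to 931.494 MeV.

With 1 protons and 2 neutrons (A = 3):
Σm = 1·m_p + 2·m_n = 1.007276 + 2.0173298 = 3.0246058 amu
Mass defect Δm = 3.0246058 − 3.015500 = 0.0091058 amu
Converting to energy: 0.0091058 amu × 931.494 MeV/amu = 8.48200 MeV

8.48 MeV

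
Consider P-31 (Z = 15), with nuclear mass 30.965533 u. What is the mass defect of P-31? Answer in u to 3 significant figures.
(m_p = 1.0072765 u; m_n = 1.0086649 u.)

0.282 u

Mass of separated nucleons = 15(1.0072765) + 16(1.0086649) = 15.1091475 + 16.1386384 = 31.2477859 u
Mass defect Δm = 31.2477859 − 30.965533 = 0.2822529 u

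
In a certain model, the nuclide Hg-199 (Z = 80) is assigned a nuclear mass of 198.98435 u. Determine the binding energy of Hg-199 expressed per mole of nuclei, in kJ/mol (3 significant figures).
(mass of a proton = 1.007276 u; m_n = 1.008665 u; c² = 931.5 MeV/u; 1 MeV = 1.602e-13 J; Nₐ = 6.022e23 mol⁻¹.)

Z = 80, so N = A − Z = 199 − 80 = 119.
Total constituent mass: 80 × 1.007276 + 119 × 1.008665 = 200.613215 u
The mass defect is 200.613215 − 198.98435 = 1.628865 u.
Converting to energy: 1.628865 u × 931.5 MeV/u = 1517.29 MeV
Per nucleus in joules: 1517.29 MeV × 1.602e-13 J/MeV = 2.4307e-10 J
Per mole: 2.4307e-10 J × 6.022e23 mol⁻¹ = 1.4638e+14 J/mol

1.46e+11 kJ/mol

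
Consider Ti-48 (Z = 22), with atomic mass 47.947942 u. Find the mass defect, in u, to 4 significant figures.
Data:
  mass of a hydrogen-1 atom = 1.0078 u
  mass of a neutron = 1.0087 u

The nucleus contains 22 protons and 48 − 22 = 26 neutrons.
Mass of separated nucleons = 22(1.0078) + 26(1.0087) = 22.1716 + 26.2262 = 48.3978 u
The mass defect is 48.3978 − 47.947942 = 0.449858 u.

0.4499 u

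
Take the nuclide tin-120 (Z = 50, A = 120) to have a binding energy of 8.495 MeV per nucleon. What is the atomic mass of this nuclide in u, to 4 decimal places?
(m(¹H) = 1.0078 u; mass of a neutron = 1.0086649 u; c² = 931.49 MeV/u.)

119.9022 u

Total binding energy = 120 × 8.495 = 1019.400 MeV
Mass defect = 1019.400 MeV / (931.49 MeV/u) = 1.094376 u
Constituent mass = 50(1.0078) + 70(1.0086649) = 120.9965430 u
Atomic mass = 120.9965430 − 1.094376 = 119.9021670 u ≈ 119.9022 u (to 4 decimal places)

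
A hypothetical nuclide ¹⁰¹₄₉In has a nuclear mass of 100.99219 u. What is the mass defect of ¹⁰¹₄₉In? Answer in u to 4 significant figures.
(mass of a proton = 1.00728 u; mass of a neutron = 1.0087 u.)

Total constituent mass: 49 × 1.00728 + 52 × 1.0087 = 101.80912 u
The mass defect is 101.80912 − 100.99219 = 0.81693 u.

0.8169 u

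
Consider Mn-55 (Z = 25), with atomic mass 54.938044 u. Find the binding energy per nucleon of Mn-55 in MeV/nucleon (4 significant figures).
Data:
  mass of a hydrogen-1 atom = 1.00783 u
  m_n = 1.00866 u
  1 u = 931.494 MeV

8.765 MeV/nucleon

Mass of separated nucleons = 25(1.00783) + 30(1.00866) = 25.19575 + 30.25980 = 55.45555 u
Δm = 55.45555 − 54.938044 = 0.517506 u
E_B = 0.517506 × 931.494 = 482.054 MeV
Per nucleon: 482.054 / 55 = 8.765 MeV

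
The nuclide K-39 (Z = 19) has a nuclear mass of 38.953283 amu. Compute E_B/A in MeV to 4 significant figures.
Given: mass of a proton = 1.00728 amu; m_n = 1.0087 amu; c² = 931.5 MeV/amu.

8.575 MeV/nucleon

Mass of separated nucleons = 19(1.00728) + 20(1.0087) = 19.13832 + 20.1740 = 39.31232 amu
Mass defect Δm = 39.31232 − 38.953283 = 0.359037 amu
Binding energy = Δm·c² = 0.359037 × 931.5 MeV/amu = 334.443 MeV
BE/A = 334.443 MeV / 39 = 8.575 MeV/nucleon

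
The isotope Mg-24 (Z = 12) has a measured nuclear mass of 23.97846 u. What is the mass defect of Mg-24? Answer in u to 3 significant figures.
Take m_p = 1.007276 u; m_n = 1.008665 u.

0.213 u

Z = 12, so N = A − Z = 24 − 12 = 12.
Mass of separated nucleons = 12(1.007276) + 12(1.008665) = 12.087312 + 12.103980 = 24.191292 u
Δm = 24.191292 − 23.97846 = 0.212832 u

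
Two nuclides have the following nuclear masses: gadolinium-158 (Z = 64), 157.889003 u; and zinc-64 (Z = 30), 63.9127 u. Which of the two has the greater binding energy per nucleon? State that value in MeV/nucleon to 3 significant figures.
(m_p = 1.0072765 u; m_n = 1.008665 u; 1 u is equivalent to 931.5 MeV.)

zinc-64; 8.74 MeV/nucleon

gadolinium-158: Σm = 64(1.0072765) + 94(1.008665) = 159.2802060 u; Δm = 1.3912030 u; E_B = 1295.9 MeV; E_B/A = 8.202 MeV
zinc-64: Σm = 30(1.0072765) + 34(1.008665) = 64.5129050 u; Δm = 0.6002050 u; E_B = 559.09 MeV; E_B/A = 8.736 MeV
zinc-64 has the higher binding energy per nucleon, so it is the more tightly bound nucleus.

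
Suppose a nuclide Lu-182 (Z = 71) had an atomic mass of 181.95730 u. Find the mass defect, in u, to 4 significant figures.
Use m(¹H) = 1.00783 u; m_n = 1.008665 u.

Mass of separated nucleons = 71(1.00783) + 111(1.008665) = 71.55593 + 111.961815 = 183.517745 u
Δm = 183.517745 − 181.95730 = 1.560445 u

1.560 u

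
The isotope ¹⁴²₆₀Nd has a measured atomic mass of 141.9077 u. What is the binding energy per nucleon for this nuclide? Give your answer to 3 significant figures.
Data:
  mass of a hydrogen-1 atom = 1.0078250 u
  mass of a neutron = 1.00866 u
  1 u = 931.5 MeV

Mass of separated nucleons = 60(1.0078250) + 82(1.00866) = 60.4695000 + 82.71012 = 143.1796200 u
Δm = 143.1796200 − 141.9077 = 1.2719200 u
Converting to energy: 1.2719200 u × 931.5 MeV/u = 1184.79 MeV
Per nucleon: 1184.79 / 142 = 8.344 MeV

8.34 MeV/nucleon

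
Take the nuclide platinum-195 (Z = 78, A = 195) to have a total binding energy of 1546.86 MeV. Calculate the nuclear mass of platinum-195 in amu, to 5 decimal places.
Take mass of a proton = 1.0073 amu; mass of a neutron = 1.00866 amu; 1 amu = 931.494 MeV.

Mass defect = 1546.86 MeV / (931.494 MeV/amu) = 1.6606226 amu
Constituent mass = 78(1.0073) + 117(1.00866) = 196.58262 amu
Nuclear mass = 196.58262 − 1.6606226 = 194.9219974 amu ≈ 194.92200 amu (to 5 decimal places)

194.92200 amu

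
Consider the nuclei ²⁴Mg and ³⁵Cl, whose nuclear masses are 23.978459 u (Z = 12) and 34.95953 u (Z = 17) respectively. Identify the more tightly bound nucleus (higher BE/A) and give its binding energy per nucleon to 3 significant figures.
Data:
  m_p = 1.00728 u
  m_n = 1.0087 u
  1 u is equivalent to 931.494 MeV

²⁴Mg: Σm = 12(1.00728) + 12(1.0087) = 24.19176 u; Δm = 0.213301 u; E_B = 198.69 MeV; E_B/A = 8.279 MeV
³⁵Cl: Σm = 17(1.00728) + 18(1.0087) = 35.28036 u; Δm = 0.32083 u; E_B = 298.85 MeV; E_B/A = 8.539 MeV
³⁵Cl has the higher binding energy per nucleon, so it is the more tightly bound nucleus.

³⁵Cl; 8.54 MeV/nucleon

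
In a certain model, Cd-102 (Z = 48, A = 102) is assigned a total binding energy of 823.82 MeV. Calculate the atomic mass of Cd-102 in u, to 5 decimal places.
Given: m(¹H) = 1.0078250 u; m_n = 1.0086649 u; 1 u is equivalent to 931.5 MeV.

101.95910 u

Mass defect = 823.82 MeV / (931.5 MeV/u) = 0.8844015 u
Constituent mass = 48(1.0078250) + 54(1.0086649) = 102.8435046 u
Atomic mass = 102.8435046 − 0.8844015 = 101.9591031 u ≈ 101.95910 u (to 5 decimal places)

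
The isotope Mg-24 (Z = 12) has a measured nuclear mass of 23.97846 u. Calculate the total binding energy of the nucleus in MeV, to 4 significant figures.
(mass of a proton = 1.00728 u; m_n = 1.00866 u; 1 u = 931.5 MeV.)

The nucleus contains 12 protons and 24 − 12 = 12 neutrons.
Total constituent mass: 12 × 1.00728 + 12 × 1.00866 = 24.19128 u
Δm = 24.19128 − 23.97846 = 0.21282 u
Converting to energy: 0.21282 u × 931.5 MeV/u = 198.242 MeV

198.2 MeV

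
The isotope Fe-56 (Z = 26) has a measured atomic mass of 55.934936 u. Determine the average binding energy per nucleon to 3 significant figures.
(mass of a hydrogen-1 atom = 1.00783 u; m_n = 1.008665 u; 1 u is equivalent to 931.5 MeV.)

8.79 MeV/nucleon

Mass of separated nucleons = 26(1.00783) + 30(1.008665) = 26.20358 + 30.259950 = 56.463530 u
Mass defect Δm = 56.463530 − 55.934936 = 0.528594 u
Binding energy = Δm·c² = 0.528594 × 931.5 MeV/u = 492.385 MeV
BE/A = 492.385 MeV / 56 = 8.793 MeV/nucleon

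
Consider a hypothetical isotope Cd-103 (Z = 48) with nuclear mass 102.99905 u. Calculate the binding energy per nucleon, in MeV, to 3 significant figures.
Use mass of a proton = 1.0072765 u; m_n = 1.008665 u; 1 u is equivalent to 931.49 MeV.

7.48 MeV/nucleon

With 48 protons and 55 neutrons (A = 103):
Mass of separated nucleons = 48(1.0072765) + 55(1.008665) = 48.3492720 + 55.476575 = 103.8258470 u
Δm = 103.8258470 − 102.99905 = 0.8267970 u
Converting to energy: 0.8267970 u × 931.49 MeV/u = 770.153 MeV
Per nucleon: 770.153 / 103 = 7.477 MeV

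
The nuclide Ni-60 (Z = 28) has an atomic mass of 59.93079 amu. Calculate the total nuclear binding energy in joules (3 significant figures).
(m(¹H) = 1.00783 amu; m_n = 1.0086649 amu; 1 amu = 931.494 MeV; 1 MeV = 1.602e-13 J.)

8.44e-11 J

With 28 protons and 32 neutrons (A = 60):
Total constituent mass: 28 × 1.00783 + 32 × 1.0086649 = 60.4965168 amu
The mass defect is 60.4965168 − 59.93079 = 0.5657268 amu.
Converting to energy: 0.5657268 amu × 931.494 MeV/amu = 526.971 MeV
In joules: 526.971 MeV × 1.602e-13 J/MeV = 8.4421e-11 J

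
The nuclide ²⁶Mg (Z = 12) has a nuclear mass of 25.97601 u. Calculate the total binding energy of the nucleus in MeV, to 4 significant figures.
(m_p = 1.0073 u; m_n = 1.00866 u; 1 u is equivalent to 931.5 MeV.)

216.9 MeV

The nucleus contains 12 protons and 26 − 12 = 14 neutrons.
Total constituent mass: 12 × 1.0073 + 14 × 1.00866 = 26.20884 u
The mass defect is 26.20884 − 25.97601 = 0.23283 u.
Binding energy = Δm·c² = 0.23283 × 931.5 MeV/u = 216.881 MeV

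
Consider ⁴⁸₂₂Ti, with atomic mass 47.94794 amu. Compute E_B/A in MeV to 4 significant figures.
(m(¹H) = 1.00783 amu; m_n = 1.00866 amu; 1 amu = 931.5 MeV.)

The nucleus contains 22 protons and 48 − 22 = 26 neutrons.
Mass of separated nucleons = 22(1.00783) + 26(1.00866) = 22.17226 + 26.22516 = 48.39742 amu
The mass defect is 48.39742 − 47.94794 = 0.44948 amu.
Converting to energy: 0.44948 amu × 931.5 MeV/amu = 418.691 MeV
Dividing by A = 48 gives 8.723 MeV per nucleon.

8.723 MeV/nucleon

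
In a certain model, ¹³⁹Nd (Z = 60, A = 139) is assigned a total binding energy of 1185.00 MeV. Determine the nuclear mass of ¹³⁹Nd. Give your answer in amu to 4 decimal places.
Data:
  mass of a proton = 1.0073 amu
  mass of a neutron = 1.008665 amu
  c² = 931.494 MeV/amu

138.8504 amu

Mass defect = 1185.00 MeV / (931.494 MeV/amu) = 1.272150 amu
Constituent mass = 60(1.0073) + 79(1.008665) = 140.122535 amu
Nuclear mass = 140.122535 − 1.272150 = 138.850385 amu ≈ 138.8504 amu (to 4 decimal places)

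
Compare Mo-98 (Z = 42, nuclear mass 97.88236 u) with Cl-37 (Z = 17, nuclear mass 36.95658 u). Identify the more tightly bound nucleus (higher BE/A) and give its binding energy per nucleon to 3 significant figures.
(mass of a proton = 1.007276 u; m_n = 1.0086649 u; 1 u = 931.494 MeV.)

Mo-98; 8.64 MeV/nucleon

Mo-98: Σm = 42(1.007276) + 56(1.0086649) = 98.7908264 u; Δm = 0.9084664 u; E_B = 846.23 MeV; E_B/A = 8.635 MeV
Cl-37: Σm = 17(1.007276) + 20(1.0086649) = 37.2969900 u; Δm = 0.3404100 u; E_B = 317.09 MeV; E_B/A = 8.570 MeV
Mo-98 has the higher binding energy per nucleon, so it is the more tightly bound nucleus.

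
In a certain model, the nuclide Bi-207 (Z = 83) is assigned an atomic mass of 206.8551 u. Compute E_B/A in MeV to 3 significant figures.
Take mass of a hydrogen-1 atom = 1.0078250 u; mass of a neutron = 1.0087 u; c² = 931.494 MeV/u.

Z = 83, so N = A − Z = 207 − 83 = 124.
Mass of separated nucleons = 83(1.0078250) + 124(1.0087) = 83.6494750 + 125.0788 = 208.7282750 u
Δm = 208.7282750 − 206.8551 = 1.8731750 u
Converting to energy: 1.8731750 u × 931.494 MeV/u = 1744.85 MeV
BE/A = 1744.85 MeV / 207 = 8.429 MeV/nucleon

8.43 MeV/nucleon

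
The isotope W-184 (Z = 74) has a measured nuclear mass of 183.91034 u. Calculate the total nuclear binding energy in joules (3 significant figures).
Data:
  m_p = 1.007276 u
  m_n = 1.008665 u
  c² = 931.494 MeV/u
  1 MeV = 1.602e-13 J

The nucleus contains 74 protons and 184 − 74 = 110 neutrons.
Total constituent mass: 74 × 1.007276 + 110 × 1.008665 = 185.491574 u
The mass defect is 185.491574 − 183.91034 = 1.581234 u.
E_B = 1.581234 × 931.494 = 1472.91 MeV
In joules: 1472.91 MeV × 1.602e-13 J/MeV = 2.3596e-10 J

2.36e-10 J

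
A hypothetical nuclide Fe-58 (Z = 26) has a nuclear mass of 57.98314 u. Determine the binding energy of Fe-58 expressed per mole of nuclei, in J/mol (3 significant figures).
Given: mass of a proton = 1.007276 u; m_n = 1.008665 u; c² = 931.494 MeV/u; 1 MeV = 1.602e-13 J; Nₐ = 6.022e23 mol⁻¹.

4.34e+13 J/mol

Mass of separated nucleons = 26(1.007276) + 32(1.008665) = 26.189176 + 32.277280 = 58.466456 u
Δm = 58.466456 − 57.98314 = 0.483316 u
Binding energy = Δm·c² = 0.483316 × 931.494 MeV/u = 450.206 MeV
Per nucleus in joules: 450.206 MeV × 1.602e-13 J/MeV = 7.2123e-11 J
Per mole: 7.2123e-11 J × 6.022e23 mol⁻¹ = 4.3432e+13 J/mol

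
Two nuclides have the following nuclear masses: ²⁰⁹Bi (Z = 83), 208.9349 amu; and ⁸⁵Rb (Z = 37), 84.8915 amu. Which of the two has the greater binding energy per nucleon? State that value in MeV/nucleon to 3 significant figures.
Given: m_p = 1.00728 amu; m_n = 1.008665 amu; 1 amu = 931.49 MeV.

⁸⁵Rb; 8.70 MeV/nucleon

²⁰⁹Bi: Σm = 83(1.00728) + 126(1.008665) = 210.696030 amu; Δm = 1.761130 amu; E_B = 1640.5 MeV; E_B/A = 7.849 MeV
⁸⁵Rb: Σm = 37(1.00728) + 48(1.008665) = 85.685280 amu; Δm = 0.793780 amu; E_B = 739.40 MeV; E_B/A = 8.699 MeV
⁸⁵Rb has the higher binding energy per nucleon, so it is the more tightly bound nucleus.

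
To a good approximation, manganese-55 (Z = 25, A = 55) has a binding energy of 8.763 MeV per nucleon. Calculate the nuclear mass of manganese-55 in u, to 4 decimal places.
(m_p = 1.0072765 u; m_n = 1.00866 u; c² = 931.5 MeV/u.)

54.9243 u

Total binding energy = 55 × 8.763 = 481.965 MeV
Mass defect = 481.965 MeV / (931.5 MeV/u) = 0.517407 u
Constituent mass = 25(1.0072765) + 30(1.00866) = 55.4417125 u
Nuclear mass = 55.4417125 − 0.517407 = 54.9243055 u ≈ 54.9243 u (to 4 decimal places)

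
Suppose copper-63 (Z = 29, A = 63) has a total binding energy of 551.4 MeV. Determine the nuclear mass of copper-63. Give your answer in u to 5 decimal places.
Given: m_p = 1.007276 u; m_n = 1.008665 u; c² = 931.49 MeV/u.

Mass defect = 551.4 MeV / (931.49 MeV/u) = 0.5919548 u
Constituent mass = 29(1.007276) + 34(1.008665) = 63.505614 u
Nuclear mass = 63.505614 − 0.5919548 = 62.9136592 u ≈ 62.91366 u (to 5 decimal places)

62.91366 u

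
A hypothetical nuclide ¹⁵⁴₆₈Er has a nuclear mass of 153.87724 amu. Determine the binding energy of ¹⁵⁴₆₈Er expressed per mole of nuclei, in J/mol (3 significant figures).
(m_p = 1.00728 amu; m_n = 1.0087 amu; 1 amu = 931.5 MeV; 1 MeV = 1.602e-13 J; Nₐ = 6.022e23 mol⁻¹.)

With 68 protons and 86 neutrons (A = 154):
Σm = 68·m_p + 86·m_n = 68.49504 + 86.7482 = 155.24324 amu
The mass defect is 155.24324 − 153.87724 = 1.36600 amu.
Binding energy = Δm·c² = 1.36600 × 931.5 MeV/amu = 1272.43 MeV
Per nucleus in joules: 1272.43 MeV × 1.602e-13 J/MeV = 2.0384e-10 J
Per mole: 2.0384e-10 J × 6.022e23 mol⁻¹ = 1.2275e+14 J/mol

1.23e+14 J/mol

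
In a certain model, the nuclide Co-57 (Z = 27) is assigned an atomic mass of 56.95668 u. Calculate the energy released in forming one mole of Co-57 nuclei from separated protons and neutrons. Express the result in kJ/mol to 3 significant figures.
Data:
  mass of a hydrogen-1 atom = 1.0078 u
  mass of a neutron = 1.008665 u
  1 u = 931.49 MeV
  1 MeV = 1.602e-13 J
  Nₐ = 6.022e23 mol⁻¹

The nucleus contains 27 protons and 57 − 27 = 30 neutrons.
Σm = 27·m(¹H) + 30·m_n = 27.2106 + 30.259950 = 57.470550 u
The mass defect is 57.470550 − 56.95668 = 0.513870 u.
E_B = 0.513870 × 931.49 = 478.665 MeV
Per nucleus in joules: 478.665 MeV × 1.602e-13 J/MeV = 7.6682e-11 J
Per mole: 7.6682e-11 J × 6.022e23 mol⁻¹ = 4.6178e+13 J/mol

4.62e+10 kJ/mol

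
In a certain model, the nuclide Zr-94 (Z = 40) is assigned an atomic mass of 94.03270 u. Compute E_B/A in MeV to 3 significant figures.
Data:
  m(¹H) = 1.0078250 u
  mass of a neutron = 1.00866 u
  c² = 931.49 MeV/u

7.41 MeV/nucleon

Total constituent mass: 40 × 1.0078250 + 54 × 1.00866 = 94.7806400 u
Mass defect Δm = 94.7806400 − 94.03270 = 0.7479400 u
Converting to energy: 0.7479400 u × 931.49 MeV/u = 696.699 MeV
Dividing by A = 94 gives 7.412 MeV per nucleon.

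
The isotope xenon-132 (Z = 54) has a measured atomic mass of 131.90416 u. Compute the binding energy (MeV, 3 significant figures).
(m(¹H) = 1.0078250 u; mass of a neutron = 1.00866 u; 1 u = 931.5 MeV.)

1110 MeV

Σm = 54·m(¹H) + 78·m_n = 54.4225500 + 78.67548 = 133.0980300 u
Mass defect Δm = 133.0980300 − 131.90416 = 1.1938700 u
Binding energy = Δm·c² = 1.1938700 × 931.5 MeV/u = 1112.09 MeV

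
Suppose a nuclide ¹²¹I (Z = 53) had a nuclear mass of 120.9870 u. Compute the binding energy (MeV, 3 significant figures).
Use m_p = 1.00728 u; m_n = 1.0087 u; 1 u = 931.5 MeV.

923 MeV

With 53 protons and 68 neutrons (A = 121):
Mass of separated nucleons = 53(1.00728) + 68(1.0087) = 53.38584 + 68.5916 = 121.97744 u
Δm = 121.97744 − 120.9870 = 0.99044 u
E_B = 0.99044 × 931.5 = 922.595 MeV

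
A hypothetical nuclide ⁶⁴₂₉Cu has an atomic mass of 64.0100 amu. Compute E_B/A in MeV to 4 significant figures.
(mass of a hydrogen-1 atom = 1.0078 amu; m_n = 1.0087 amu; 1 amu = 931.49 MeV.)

7.579 MeV/nucleon

Z = 29, so N = A − Z = 64 − 29 = 35.
Mass of separated nucleons = 29(1.0078) + 35(1.0087) = 29.2262 + 35.3045 = 64.5307 amu
Mass defect Δm = 64.5307 − 64.0100 = 0.5207 amu
Binding energy = Δm·c² = 0.5207 × 931.49 MeV/amu = 485.027 MeV
Per nucleon: 485.027 / 64 = 7.579 MeV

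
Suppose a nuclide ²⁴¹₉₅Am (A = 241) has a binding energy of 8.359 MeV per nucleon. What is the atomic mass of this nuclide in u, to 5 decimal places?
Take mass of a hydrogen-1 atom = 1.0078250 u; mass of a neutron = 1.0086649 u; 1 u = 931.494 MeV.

Total binding energy = 241 × 8.359 = 2014.519 MeV
Mass defect = 2014.519 MeV / (931.494 MeV/u) = 2.1626752 u
Constituent mass = 95(1.0078250) + 146(1.0086649) = 243.0084504 u
Atomic mass = 243.0084504 − 2.1626752 = 240.8457752 u ≈ 240.84578 u (to 5 decimal places)

240.84578 u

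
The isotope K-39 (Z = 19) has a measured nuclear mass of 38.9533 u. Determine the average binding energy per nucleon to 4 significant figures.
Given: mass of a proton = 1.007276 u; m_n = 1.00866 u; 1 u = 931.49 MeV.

The nucleus contains 19 protons and 39 − 19 = 20 neutrons.
Mass of separated nucleons = 19(1.007276) + 20(1.00866) = 19.138244 + 20.17320 = 39.311444 u
The mass defect is 39.311444 − 38.9533 = 0.358144 u.
Converting to energy: 0.358144 u × 931.49 MeV/u = 333.608 MeV
BE/A = 333.608 MeV / 39 = 8.554 MeV/nucleon

8.554 MeV/nucleon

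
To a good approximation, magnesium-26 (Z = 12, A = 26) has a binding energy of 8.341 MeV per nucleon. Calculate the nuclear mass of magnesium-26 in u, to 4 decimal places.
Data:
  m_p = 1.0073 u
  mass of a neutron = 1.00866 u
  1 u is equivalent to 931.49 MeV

Total binding energy = 26 × 8.341 = 216.866 MeV
Mass defect = 216.866 MeV / (931.49 MeV/u) = 0.232816 u
Constituent mass = 12(1.0073) + 14(1.00866) = 26.20884 u
Nuclear mass = 26.20884 − 0.232816 = 25.976024 u ≈ 25.9760 u (to 4 decimal places)

25.9760 u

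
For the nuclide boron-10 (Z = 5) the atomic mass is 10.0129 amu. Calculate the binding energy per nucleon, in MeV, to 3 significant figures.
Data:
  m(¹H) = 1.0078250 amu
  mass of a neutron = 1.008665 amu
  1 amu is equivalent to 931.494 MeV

6.48 MeV/nucleon

Mass of separated nucleons = 5(1.0078250) + 5(1.008665) = 5.0391250 + 5.043325 = 10.0824500 amu
Mass defect Δm = 10.0824500 − 10.0129 = 0.0695500 amu
Converting to energy: 0.0695500 amu × 931.494 MeV/amu = 64.7854 MeV
Dividing by A = 10 gives 6.479 MeV per nucleon.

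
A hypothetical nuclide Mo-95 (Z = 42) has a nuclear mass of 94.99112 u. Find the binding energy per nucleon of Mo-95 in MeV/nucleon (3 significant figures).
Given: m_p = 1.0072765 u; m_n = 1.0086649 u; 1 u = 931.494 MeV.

Total constituent mass: 42 × 1.0072765 + 53 × 1.0086649 = 95.7648527 u
Δm = 95.7648527 − 94.99112 = 0.7737327 u
Binding energy = Δm·c² = 0.7737327 × 931.494 MeV/u = 720.727 MeV
Per nucleon: 720.727 / 95 = 7.587 MeV

7.59 MeV/nucleon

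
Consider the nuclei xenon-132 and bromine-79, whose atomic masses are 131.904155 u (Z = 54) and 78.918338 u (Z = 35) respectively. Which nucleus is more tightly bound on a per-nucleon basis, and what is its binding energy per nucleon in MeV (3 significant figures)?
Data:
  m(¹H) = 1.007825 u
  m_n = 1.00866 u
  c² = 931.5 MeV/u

bromine-79; 8.69 MeV/nucleon

xenon-132: Σm = 54(1.007825) + 78(1.00866) = 133.098030 u; Δm = 1.193875 u; E_B = 1112.095 MeV; E_B/A = 8.42496 MeV
bromine-79: Σm = 35(1.007825) + 44(1.00866) = 79.654915 u; Δm = 0.736577 u; E_B = 686.12 MeV; E_B/A = 8.685 MeV
bromine-79 has the higher binding energy per nucleon, so it is the more tightly bound nucleus.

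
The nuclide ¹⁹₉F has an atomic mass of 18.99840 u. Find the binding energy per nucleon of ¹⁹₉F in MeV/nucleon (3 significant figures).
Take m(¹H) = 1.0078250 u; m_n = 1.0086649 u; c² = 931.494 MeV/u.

7.78 MeV/nucleon

The nucleus contains 9 protons and 19 − 9 = 10 neutrons.
Σm = 9·m(¹H) + 10·m_n = 9.0704250 + 10.0866490 = 19.1570740 u
Δm = 19.1570740 − 18.99840 = 0.1586740 u
E_B = 0.1586740 × 931.494 = 147.804 MeV
Dividing by A = 19 gives 7.779 MeV per nucleon.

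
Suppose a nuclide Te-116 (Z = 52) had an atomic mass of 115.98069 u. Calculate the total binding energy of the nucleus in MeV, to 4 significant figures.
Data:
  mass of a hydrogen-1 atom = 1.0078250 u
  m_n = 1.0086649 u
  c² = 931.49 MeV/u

The nucleus contains 52 protons and 116 − 52 = 64 neutrons.
Total constituent mass: 52 × 1.0078250 + 64 × 1.0086649 = 116.9614536 u
Δm = 116.9614536 − 115.98069 = 0.9807636 u
E_B = 0.9807636 × 931.49 = 913.571 MeV

913.6 MeV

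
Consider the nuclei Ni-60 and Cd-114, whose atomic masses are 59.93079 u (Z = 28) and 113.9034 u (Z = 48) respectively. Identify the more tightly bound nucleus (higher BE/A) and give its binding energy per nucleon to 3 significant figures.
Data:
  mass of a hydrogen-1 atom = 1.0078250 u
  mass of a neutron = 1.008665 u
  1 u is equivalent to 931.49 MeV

Ni-60; 8.78 MeV/nucleon

Ni-60: Σm = 28(1.0078250) + 32(1.008665) = 60.4963800 u; Δm = 0.5655900 u; E_B = 526.84 MeV; E_B/A = 8.781 MeV
Cd-114: Σm = 48(1.0078250) + 66(1.008665) = 114.9474900 u; Δm = 1.0440900 u; E_B = 972.56 MeV; E_B/A = 8.531 MeV
Ni-60 has the higher binding energy per nucleon, so it is the more tightly bound nucleus.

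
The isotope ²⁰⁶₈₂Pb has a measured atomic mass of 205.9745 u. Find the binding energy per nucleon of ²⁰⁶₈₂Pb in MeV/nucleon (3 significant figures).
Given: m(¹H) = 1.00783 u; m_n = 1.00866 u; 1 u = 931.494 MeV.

7.87 MeV/nucleon

Total constituent mass: 82 × 1.00783 + 124 × 1.00866 = 207.71590 u
Mass defect Δm = 207.71590 − 205.9745 = 1.74140 u
Converting to energy: 1.74140 u × 931.494 MeV/u = 1622.10 MeV
BE/A = 1622.10 MeV / 206 = 7.874 MeV/nucleon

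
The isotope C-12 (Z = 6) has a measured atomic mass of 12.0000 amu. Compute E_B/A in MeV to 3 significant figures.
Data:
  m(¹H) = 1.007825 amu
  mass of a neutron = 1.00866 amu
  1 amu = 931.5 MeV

7.68 MeV/nucleon

With 6 protons and 6 neutrons (A = 12):
Mass of separated nucleons = 6(1.007825) + 6(1.00866) = 6.046950 + 6.05196 = 12.098910 amu
Mass defect Δm = 12.098910 − 12.0000 = 0.098910 amu
Binding energy = Δm·c² = 0.098910 × 931.5 MeV/amu = 92.1347 MeV
BE/A = 92.1347 MeV / 12 = 7.678 MeV/nucleon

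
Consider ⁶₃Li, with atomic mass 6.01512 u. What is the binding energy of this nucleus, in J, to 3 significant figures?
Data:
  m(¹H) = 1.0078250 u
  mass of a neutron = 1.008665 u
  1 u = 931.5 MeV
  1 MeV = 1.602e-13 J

Total constituent mass: 3 × 1.0078250 + 3 × 1.008665 = 6.0494700 u
The mass defect is 6.0494700 − 6.01512 = 0.0343500 u.
Binding energy = Δm·c² = 0.0343500 × 931.5 MeV/u = 31.9970 MeV
In joules: 31.9970 MeV × 1.602e-13 J/MeV = 5.1259e-12 J

5.13e-12 J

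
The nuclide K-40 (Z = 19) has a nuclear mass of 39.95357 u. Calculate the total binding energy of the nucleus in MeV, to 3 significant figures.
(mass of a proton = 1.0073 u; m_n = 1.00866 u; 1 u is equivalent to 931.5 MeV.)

342 MeV

Z = 19, so N = A − Z = 40 − 19 = 21.
Total constituent mass: 19 × 1.0073 + 21 × 1.00866 = 40.32056 u
Mass defect Δm = 40.32056 − 39.95357 = 0.36699 u
Binding energy = Δm·c² = 0.36699 × 931.5 MeV/u = 341.851 MeV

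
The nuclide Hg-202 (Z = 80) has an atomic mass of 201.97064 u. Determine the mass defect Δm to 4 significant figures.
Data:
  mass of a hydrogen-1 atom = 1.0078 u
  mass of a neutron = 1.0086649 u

Total constituent mass: 80 × 1.0078 + 122 × 1.0086649 = 203.6811178 u
The mass defect is 203.6811178 − 201.97064 = 1.7104778 u.

1.710 u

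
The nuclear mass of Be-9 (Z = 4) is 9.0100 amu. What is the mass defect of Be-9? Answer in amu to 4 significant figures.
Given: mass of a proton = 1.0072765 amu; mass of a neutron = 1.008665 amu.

Total constituent mass: 4 × 1.0072765 + 5 × 1.008665 = 9.0724310 amu
Δm = 9.0724310 − 9.0100 = 0.0624310 amu

0.06243 amu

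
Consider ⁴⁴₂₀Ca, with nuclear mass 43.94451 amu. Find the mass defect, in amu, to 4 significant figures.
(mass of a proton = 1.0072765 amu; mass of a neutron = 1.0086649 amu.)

0.4090 amu

With 20 protons and 24 neutrons (A = 44):
Mass of separated nucleons = 20(1.0072765) + 24(1.0086649) = 20.1455300 + 24.2079576 = 44.3534876 amu
Mass defect Δm = 44.3534876 − 43.94451 = 0.4089776 amu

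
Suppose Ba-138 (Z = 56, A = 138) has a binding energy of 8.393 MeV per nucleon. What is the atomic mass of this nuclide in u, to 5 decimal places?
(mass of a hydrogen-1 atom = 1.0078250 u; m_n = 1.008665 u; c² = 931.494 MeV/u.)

137.90531 u

Total binding energy = 138 × 8.393 = 1158.234 MeV
Mass defect = 1158.234 MeV / (931.494 MeV/u) = 1.2434154 u
Constituent mass = 56(1.0078250) + 82(1.008665) = 139.1487300 u
Atomic mass = 139.1487300 − 1.2434154 = 137.9053146 u ≈ 137.90531 u (to 5 decimal places)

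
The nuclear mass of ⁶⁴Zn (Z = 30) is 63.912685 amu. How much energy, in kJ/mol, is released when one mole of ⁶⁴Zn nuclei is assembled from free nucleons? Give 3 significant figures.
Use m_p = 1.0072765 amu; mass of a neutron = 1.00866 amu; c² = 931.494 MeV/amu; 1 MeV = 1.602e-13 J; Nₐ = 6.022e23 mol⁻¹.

With 30 protons and 34 neutrons (A = 64):
Total constituent mass: 30 × 1.0072765 + 34 × 1.00866 = 64.5127350 amu
The mass defect is 64.5127350 − 63.912685 = 0.6000500 amu.
Converting to energy: 0.6000500 amu × 931.494 MeV/amu = 558.943 MeV
Per nucleus in joules: 558.943 MeV × 1.602e-13 J/MeV = 8.9543e-11 J
Per mole: 8.9543e-11 J × 6.022e23 mol⁻¹ = 5.3923e+13 J/mol

5.39e+10 kJ/mol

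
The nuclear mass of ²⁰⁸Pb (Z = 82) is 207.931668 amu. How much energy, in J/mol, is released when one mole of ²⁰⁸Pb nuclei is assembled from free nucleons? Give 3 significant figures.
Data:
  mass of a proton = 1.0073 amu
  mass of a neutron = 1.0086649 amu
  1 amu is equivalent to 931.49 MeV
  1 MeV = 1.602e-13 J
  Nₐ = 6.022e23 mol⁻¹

1.58e+14 J/mol

With 82 protons and 126 neutrons (A = 208):
Mass of separated nucleons = 82(1.0073) + 126(1.0086649) = 82.5986 + 127.0917774 = 209.6903774 amu
The mass defect is 209.6903774 − 207.931668 = 1.7587094 amu.
E_B = 1.7587094 × 931.49 = 1638.22 MeV
Per nucleus in joules: 1638.22 MeV × 1.602e-13 J/MeV = 2.6244e-10 J
Per mole: 2.6244e-10 J × 6.022e23 mol⁻¹ = 1.5804e+14 J/mol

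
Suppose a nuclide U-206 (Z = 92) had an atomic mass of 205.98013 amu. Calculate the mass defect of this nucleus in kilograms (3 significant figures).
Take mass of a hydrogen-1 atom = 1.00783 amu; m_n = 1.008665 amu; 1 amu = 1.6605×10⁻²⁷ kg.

2.87e-27 kg

With 92 protons and 114 neutrons (A = 206):
Σm = 92·m(¹H) + 114·m_n = 92.72036 + 114.987810 = 207.708170 amu
Mass defect Δm = 207.708170 − 205.98013 = 1.728040 amu
In SI units: 1.728040 amu × 1.6605×10⁻²⁷ kg/amu = 2.8694e-27 kg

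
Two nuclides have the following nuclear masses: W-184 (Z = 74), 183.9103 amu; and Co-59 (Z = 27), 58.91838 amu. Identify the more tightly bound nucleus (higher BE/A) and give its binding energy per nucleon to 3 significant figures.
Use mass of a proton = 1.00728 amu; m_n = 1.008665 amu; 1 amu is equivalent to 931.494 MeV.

W-184: Σm = 74(1.00728) + 110(1.008665) = 185.491870 amu; Δm = 1.581570 amu; E_B = 1473.2 MeV; E_B/A = 8.007 MeV
Co-59: Σm = 27(1.00728) + 32(1.008665) = 59.473840 amu; Δm = 0.555460 amu; E_B = 517.41 MeV; E_B/A = 8.770 MeV
Co-59 has the higher binding energy per nucleon, so it is the more tightly bound nucleus.

Co-59; 8.77 MeV/nucleon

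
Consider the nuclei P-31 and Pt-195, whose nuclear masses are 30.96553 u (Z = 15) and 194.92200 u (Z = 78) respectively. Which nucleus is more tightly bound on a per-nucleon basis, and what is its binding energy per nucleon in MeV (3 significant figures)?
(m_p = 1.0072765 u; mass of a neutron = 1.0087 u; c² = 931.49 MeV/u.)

P-31: Σm = 15(1.0072765) + 16(1.0087) = 31.2483475 u; Δm = 0.2828175 u; E_B = 263.44 MeV; E_B/A = 8.498 MeV
Pt-195: Σm = 78(1.0072765) + 117(1.0087) = 196.5854670 u; Δm = 1.6634670 u; E_B = 1549.5 MeV; E_B/A = 7.946 MeV
P-31 has the higher binding energy per nucleon, so it is the more tightly bound nucleus.

P-31; 8.50 MeV/nucleon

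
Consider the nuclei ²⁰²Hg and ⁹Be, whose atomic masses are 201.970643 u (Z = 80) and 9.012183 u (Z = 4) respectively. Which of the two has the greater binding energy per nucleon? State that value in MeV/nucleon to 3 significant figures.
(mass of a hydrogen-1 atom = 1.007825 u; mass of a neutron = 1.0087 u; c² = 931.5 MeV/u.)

²⁰²Hg; 7.92 MeV/nucleon

²⁰²Hg: Σm = 80(1.007825) + 122(1.0087) = 203.687400 u; Δm = 1.716757 u; E_B = 1599.2 MeV; E_B/A = 7.917 MeV
⁹Be: Σm = 4(1.007825) + 5(1.0087) = 9.074800 u; Δm = 0.062617 u; E_B = 58.328 MeV; E_B/A = 6.481 MeV
²⁰²Hg has the higher binding energy per nucleon, so it is the more tightly bound nucleus.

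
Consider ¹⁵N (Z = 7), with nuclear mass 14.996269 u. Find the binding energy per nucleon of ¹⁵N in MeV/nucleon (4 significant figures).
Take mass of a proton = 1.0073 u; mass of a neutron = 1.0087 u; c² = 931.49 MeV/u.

With 7 protons and 8 neutrons (A = 15):
Σm = 7·m_p + 8·m_n = 7.0511 + 8.0696 = 15.1207 u
Δm = 15.1207 − 14.996269 = 0.124431 u
Binding energy = Δm·c² = 0.124431 × 931.49 MeV/u = 115.906 MeV
BE/A = 115.906 MeV / 15 = 7.727 MeV/nucleon

7.727 MeV/nucleon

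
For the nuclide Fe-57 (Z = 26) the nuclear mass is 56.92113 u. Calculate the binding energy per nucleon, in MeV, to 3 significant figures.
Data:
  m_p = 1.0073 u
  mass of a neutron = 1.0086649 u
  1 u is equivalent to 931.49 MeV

The nucleus contains 26 protons and 57 − 26 = 31 neutrons.
Σm = 26·m_p + 31·m_n = 26.1898 + 31.2686119 = 57.4584119 u
Δm = 57.4584119 − 56.92113 = 0.5372819 u
Binding energy = Δm·c² = 0.5372819 × 931.49 MeV/u = 500.473 MeV
BE/A = 500.473 MeV / 57 = 8.780 MeV/nucleon

8.78 MeV/nucleon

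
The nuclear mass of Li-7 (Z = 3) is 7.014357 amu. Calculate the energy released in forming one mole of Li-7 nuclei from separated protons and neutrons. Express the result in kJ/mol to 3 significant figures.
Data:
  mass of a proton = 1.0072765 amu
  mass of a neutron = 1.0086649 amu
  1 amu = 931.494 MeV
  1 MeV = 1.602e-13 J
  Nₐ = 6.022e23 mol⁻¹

3.79e+09 kJ/mol

With 3 protons and 4 neutrons (A = 7):
Σm = 3·m_p + 4·m_n = 3.0218295 + 4.0346596 = 7.0564891 amu
The mass defect is 7.0564891 − 7.014357 = 0.0421321 amu.
Converting to energy: 0.0421321 amu × 931.494 MeV/amu = 39.2458 MeV
Per nucleus in joules: 39.2458 MeV × 1.602e-13 J/MeV = 6.2872e-12 J
Per mole: 6.2872e-12 J × 6.022e23 mol⁻¹ = 3.7862e+12 J/mol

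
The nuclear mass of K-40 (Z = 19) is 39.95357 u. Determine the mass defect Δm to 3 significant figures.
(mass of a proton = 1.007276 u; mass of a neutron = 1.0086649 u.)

Σm = 19·m_p + 21·m_n = 19.138244 + 21.1819629 = 40.3202069 u
Δm = 40.3202069 − 39.95357 = 0.3666369 u

0.367 u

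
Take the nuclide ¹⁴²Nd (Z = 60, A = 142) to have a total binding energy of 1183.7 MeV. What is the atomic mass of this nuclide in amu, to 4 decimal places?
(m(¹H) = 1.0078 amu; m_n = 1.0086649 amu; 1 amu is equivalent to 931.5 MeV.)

Mass defect = 1183.7 MeV / (931.5 MeV/amu) = 1.270746 amu
Constituent mass = 60(1.0078) + 82(1.0086649) = 143.1785218 amu
Atomic mass = 143.1785218 − 1.270746 = 141.9077758 amu ≈ 141.9078 amu (to 4 decimal places)

141.9078 amu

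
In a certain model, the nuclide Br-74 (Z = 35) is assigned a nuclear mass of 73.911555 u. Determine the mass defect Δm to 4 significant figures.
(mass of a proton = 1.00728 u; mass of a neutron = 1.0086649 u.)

0.6812 u

Σm = 35·m_p + 39·m_n = 35.25480 + 39.3379311 = 74.5927311 u
The mass defect is 74.5927311 − 73.911555 = 0.6811761 u.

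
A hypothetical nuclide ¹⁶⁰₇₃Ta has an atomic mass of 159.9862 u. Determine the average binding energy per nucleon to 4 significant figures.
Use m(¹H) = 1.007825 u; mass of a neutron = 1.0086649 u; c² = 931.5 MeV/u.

Mass of separated nucleons = 73(1.007825) + 87(1.0086649) = 73.571225 + 87.7538463 = 161.3250713 u
Δm = 161.3250713 − 159.9862 = 1.3388713 u
Binding energy = Δm·c² = 1.3388713 × 931.5 MeV/u = 1247.16 MeV
BE/A = 1247.16 MeV / 160 = 7.795 MeV/nucleon

7.795 MeV/nucleon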